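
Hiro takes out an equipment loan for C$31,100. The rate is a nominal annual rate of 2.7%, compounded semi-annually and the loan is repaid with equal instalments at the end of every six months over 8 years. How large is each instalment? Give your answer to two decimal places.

C$2,174.27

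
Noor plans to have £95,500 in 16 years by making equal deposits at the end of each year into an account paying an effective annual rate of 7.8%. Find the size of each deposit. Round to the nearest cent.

PMT = 95500 / ( [(1+0.078)^16 − 1] / 0.078 ) = 95500 / 29.818346 = 3,202.7263

£3,202.73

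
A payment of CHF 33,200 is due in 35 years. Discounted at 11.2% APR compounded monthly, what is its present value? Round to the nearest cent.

CHF 670.81

Periodic rate i = 0.112/12 = 0.00933333; n = 35 × 12 = 420 periods.
Discount factor = (1+0.00933333)^(−420) = 0.020205; PV = 33,200 × 0.020205 = 670.8097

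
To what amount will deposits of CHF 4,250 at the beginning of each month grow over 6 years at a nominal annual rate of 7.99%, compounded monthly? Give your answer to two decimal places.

With 12 periods per year: i = 0.00665833, n = 72.
FV = PMT · [(1+i)^n − 1] / i × (1+i) = 4250 · 92.608650 = 393,586.7620
(annuity-due: payments at period start, so ×(1+i).)

CHF 393,586.76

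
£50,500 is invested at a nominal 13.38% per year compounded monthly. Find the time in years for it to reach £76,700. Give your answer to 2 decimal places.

3.14 years

Periodic rate i = 0.1338/12 = 0.01115.
(1+i)^n = 76700/50500 = 1.51881, so n = ln 1.51881 / ln 1.01115 = 37.6909 months
= 37.6909/12 years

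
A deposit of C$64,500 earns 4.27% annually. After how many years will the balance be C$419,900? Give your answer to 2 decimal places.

(1+i)^n = 419900/64500 = 6.51008, so n = ln 6.51008 / ln 1.0427 = 44.8025 years

44.80 years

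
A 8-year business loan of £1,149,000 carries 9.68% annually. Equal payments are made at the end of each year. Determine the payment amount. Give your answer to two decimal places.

Annuity-PV factor = 5.397647; PMT = 1.149e+06 / 5.397647 = 212,870.5443

£212,870.54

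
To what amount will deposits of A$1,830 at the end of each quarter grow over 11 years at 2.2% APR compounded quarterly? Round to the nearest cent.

A$90,817.86

With 4 periods per year: i = 0.0055, n = 44.
FV = 1830 × [(1+0.0055)^44 − 1] / 0.0055 = 1830 × 49.627247 = 90,817.8619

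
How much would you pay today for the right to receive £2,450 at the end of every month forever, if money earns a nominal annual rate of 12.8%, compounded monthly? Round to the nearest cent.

£229,687.50

Periodic rate i = 0.128/12 = 0.0106667.
PV = PMT / i = 2450 / 0.0106667 = 229,687.5000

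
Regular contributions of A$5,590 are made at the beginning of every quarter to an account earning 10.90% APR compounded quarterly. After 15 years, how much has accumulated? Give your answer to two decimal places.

Periodic rate i = 0.109/4 = 0.02725; n = 15 × 4 = 60 periods.
FV = PMT · [(1+i)^n − 1] / i × (1+i) = 5590 · 151.484241 = 846,796.9088
(annuity-due: payments at period start, so ×(1+i).)

A$846,796.91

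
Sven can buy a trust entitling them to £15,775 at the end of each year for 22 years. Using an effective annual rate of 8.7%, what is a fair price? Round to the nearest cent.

£152,388.39

Annuity factor a(22|0.087) = 9.660120; PV = 15775 × 9.660120 = 152,388.3942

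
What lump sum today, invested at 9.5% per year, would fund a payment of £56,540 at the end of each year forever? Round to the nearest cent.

£595,157.89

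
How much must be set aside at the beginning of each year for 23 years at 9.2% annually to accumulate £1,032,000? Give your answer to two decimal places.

FV-annuity factor × (1+i) = 77.988175; PMT = 1.032e+06 / 77.988175 = 13,232.7753

£13,232.78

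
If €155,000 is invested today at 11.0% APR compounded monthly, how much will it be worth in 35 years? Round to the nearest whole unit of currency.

i = 0.11/12 = 0.00916667 per month; n = 35·12 = 420.
155,000 × (1+0.00916667)^420 = 155,000 × 46.176050 = 7,157,287.7567

€7,157,288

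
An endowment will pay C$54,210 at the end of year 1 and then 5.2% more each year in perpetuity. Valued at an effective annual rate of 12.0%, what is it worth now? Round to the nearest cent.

PV = PMT / (i − g) = 54210 / (0.12 − 0.052) = 54210 / 0.068000 = 797,205.8824

C$797,205.88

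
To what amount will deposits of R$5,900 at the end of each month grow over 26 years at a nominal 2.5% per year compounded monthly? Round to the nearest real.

Periodic rate i = 0.025/12 = 0.00208333; n = 26 × 12 = 312 periods.
FV = PMT · [(1+i)^n − 1] / i = 5900 · 438.838121 = 2,589,144.9115

R$2,589,145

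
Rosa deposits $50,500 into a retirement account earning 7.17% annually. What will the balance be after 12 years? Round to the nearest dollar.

FV = 50,500 × (1 + 0.0717)^12 = 115,923.1428

$115,923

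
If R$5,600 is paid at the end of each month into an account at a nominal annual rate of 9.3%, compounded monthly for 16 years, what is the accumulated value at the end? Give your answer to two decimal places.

i = 0.093/12 = 0.00775 per month; n = 16·12 = 192.
FV = 5600 × [(1+0.00775)^192 − 1] / 0.00775 = 5600 × 439.083987 = 2,458,870.3270

R$2,458,870.33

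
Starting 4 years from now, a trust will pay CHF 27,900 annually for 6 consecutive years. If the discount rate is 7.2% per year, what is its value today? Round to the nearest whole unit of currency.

CHF 107,287

PV at t=3 (ordinary 6-year annuity): 27900 × a(6|0.072) = 27900 × 4.737252 = 132,169.3242
PV₀ = 132,169.3242 / (1+0.072)^3 = 132,169.3242 / 1.231925 = 107,286.8053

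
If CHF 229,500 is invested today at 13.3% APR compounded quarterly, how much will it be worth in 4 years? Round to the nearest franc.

CHF 387,319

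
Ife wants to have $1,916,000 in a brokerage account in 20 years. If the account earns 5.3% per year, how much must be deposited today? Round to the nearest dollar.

Discount factor = (1+0.053)^(−20) = 0.355986; PV = 1,916,000 × 0.355986 = 682,068.6383

$682,069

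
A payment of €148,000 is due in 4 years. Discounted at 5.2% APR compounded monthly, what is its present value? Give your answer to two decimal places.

€120,260.67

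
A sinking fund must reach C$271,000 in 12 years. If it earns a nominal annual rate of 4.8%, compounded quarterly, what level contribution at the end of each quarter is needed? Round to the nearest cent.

C$4,207.97

i = 0.048/4 = 0.012 per quarter; n = 12·4 = 48.
PMT = 271000 / ( [(1+0.012)^48 − 1] / 0.012 ) = 271000 / 64.401652 = 4,207.9666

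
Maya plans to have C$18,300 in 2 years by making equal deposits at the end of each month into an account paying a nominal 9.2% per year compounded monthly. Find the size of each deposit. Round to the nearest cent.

With 12 periods per year: i = 0.00766667, n = 24.
PMT = 18300 / ( [(1+0.00766667)^24 − 1] / 0.00766667 ) = 18300 / 26.239905 = 697.4111

C$697.41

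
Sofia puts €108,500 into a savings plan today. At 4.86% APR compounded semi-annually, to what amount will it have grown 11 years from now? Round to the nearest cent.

€184,004.12

Periodic rate i = 0.0486/2 = 0.0243; n = 11 × 2 = 22 periods.
FV = PV·(1+i)^n = 108,500 × 1.695890 = 184,004.1160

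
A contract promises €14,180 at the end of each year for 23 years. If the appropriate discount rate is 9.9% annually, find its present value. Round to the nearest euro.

€126,898

PV = 14180 × [1 − (1+0.099)^(−23)] / 0.099 = 14180 × 8.949102 = 126,898.2646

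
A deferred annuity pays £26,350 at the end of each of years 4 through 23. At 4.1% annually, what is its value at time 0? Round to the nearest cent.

PV at t=3 (ordinary 20-year annuity): 26350 × a(20|0.041) = 26350 × 13.470774 = 354,954.8966
Discount back 3 years: 354,954.8966 × (1+0.041)^(−3) = 354,954.8966 × 0.886437 = 314,645.1074

£314,645.11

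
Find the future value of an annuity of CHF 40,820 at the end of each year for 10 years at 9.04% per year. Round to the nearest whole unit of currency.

FV = PMT · [(1+i)^n − 1] / i = 40820 · 15.221965 = 621,360.5988

CHF 621,361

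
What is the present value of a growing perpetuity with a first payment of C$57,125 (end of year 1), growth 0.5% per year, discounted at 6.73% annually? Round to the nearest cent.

PV = D₁/(r − g) = 57125/(0.0673 − 0.005) = 916,934.1894

C$916,934.19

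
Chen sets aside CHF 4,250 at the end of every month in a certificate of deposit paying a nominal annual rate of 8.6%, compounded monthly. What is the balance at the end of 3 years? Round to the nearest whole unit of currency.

With 12 periods per year: i = 0.00716667, n = 36.
Accumulation factor s(36|0.00716667) = 40.904433; FV = 4250 × 40.904433 = 173,843.8404

CHF 173,844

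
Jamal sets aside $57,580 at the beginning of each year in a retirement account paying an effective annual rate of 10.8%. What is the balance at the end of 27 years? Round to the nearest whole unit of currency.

$8,827,326

FV = 57580 × [(1+0.108)^27 − 1] / 0.108 × (1+i) = 57580 × 153.305423 = 8,827,326.2818
(annuity-due: payments at period start, so ×(1+i).)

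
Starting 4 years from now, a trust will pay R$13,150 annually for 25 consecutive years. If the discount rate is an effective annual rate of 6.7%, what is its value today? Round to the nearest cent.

R$129,635.32

PV at t=3 (ordinary 25-year annuity): 13150 × a(25|0.067) = 13150 × 11.975423 = 157,476.8092
PV₀ = 157,476.8092 / (1+0.067)^3 = 157,476.8092 / 1.214768 = 129,635.3212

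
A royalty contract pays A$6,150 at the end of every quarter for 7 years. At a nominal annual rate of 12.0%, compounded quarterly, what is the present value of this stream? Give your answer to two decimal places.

With 4 periods per year: i = 0.03, n = 28.
PV = 6150 × [1 − (1+0.03)^(−28)] / 0.03 = 6150 × 18.764108 = 115,399.2656

A$115,399.27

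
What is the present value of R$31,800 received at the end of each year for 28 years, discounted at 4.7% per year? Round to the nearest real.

R$489,604

PV = 31800 × [1 − (1+0.047)^(−28)] / 0.047 = 31800 × 15.396356 = 489,604.1114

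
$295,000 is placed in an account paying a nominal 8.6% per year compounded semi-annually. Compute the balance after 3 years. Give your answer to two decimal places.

i = 0.086/2 = 0.043 per half-year; n = 3·2 = 6.
295,000 × (1+0.043)^6 = 295,000 × 1.287377 = 379,776.3066

$379,776.31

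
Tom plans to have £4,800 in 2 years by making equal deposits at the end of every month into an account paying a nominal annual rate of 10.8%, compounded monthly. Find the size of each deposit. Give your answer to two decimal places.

£180.07

i = 0.108/12 = 0.009 per month; n = 2·12 = 24.
PMT = 4800 / ( [(1+0.009)^24 − 1] / 0.009 ) = 4800 / 26.655977 = 180.0722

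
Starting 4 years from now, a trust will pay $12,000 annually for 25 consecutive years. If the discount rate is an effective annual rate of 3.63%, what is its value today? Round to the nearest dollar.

$175,233

PV at t=3 (ordinary 25-year annuity): 12000 × a(25|0.0363) = 12000 × 16.251397 = 195,016.7622
Discount back 3 years: 195,016.7622 × (1+0.0363)^(−3) = 195,016.7622 × 0.898553 = 175,232.8189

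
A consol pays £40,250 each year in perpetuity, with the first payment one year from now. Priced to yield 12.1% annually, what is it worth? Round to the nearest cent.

PV = C/r = 40250/0.121 = 332,644.6281

£332,644.63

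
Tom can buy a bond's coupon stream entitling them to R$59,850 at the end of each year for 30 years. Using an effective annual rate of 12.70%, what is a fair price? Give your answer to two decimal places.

PV = PMT · [1 − (1+i)^(−n)] / i = 59850 · 7.656005 = 458,211.8724

R$458,211.87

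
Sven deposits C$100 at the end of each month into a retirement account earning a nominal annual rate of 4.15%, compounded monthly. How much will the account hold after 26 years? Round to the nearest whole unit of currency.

With 12 periods per year: i = 0.00345833, n = 312.
FV = 100 × [(1+0.00345833)^312 − 1] / 0.00345833 = 100 × 559.883986 = 55,988.3986

C$55,988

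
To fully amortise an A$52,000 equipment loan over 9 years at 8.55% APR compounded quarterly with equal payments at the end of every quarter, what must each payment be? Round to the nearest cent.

i = 0.0855/4 = 0.021375 per quarter; n = 9·4 = 36.
PMT = 52000 / ( [1 − (1+0.021375)^(−36)] / 0.021375 ) = 52000 / 24.934914 = 2,085.4293

A$2,085.43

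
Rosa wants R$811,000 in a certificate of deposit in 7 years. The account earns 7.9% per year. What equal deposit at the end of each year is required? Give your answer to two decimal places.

R$91,169.37

PMT = 811000 / ( [(1+0.079)^7 − 1] / 0.079 ) = 811000 / 8.895531 = 91,169.3738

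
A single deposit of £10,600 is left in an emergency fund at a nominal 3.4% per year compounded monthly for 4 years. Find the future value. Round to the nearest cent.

£12,141.89

i = 0.034/12 = 0.00283333 per month; n = 4·12 = 48.
10,600 × (1+0.00283333)^48 = 10,600 × 1.145462 = 12,141.8929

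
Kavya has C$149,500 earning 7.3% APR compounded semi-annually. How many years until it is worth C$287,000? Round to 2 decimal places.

Periodic rate i = 0.073/2 = 0.0365.
n = ln(287000/149500) / ln(1+0.0365) = ln(1.91973) / 0.035850 = 18.1922 half-years
= 18.1922/2 years

9.10 years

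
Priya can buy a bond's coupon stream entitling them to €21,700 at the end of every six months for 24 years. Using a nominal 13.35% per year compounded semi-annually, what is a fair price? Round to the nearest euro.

€310,472

i = 0.1335/2 = 0.06675 per half-year; n = 24·2 = 48.
PV = PMT · [1 − (1+i)^(−n)] / i = 21700 · 14.307457 = 310,471.8211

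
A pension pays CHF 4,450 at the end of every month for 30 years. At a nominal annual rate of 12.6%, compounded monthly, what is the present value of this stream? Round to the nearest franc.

i = 0.126/12 = 0.0105 per month; n = 30·12 = 360.
PV = 4450 × [1 − (1+0.0105)^(−360)] / 0.0105 = 4450 × 93.021245 = 413,944.5421

CHF 413,945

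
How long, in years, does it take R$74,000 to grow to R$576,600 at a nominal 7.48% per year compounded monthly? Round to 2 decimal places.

Periodic rate i = 0.0748/12 = 0.00623333.
n = ln(576600/74000) / ln(1+0.00623333) = ln(7.79189) / 0.006214 = 330.3972 months
= 330.3972/12 years

27.53 years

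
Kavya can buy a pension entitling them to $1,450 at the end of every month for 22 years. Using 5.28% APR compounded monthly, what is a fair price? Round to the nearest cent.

i = 0.0528/12 = 0.0044 per month; n = 22·12 = 264.
Annuity factor a(264|0.0044) = 155.958290; PV = 1450 × 155.958290 = 226,139.5212

$226,139.52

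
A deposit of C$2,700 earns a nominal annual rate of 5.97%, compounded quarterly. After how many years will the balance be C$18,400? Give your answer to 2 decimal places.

Periodic rate i = 0.0597/4 = 0.014925.
(1+i)^n = 18400/2700 = 6.81481, so n = ln 6.81481 / ln 1.01493 = 129.5400 quarters
= 129.5400/4 years

32.39 years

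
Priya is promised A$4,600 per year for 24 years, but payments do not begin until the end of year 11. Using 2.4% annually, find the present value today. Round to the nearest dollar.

Value one period before first payment (t=10): 4600 × [1 − (1+0.024)^(−24)] / 0.024 = 4600 × 18.084169 = 83,187.1777
PV₀ = 83,187.1777 / (1+0.024)^10 = 83,187.1777 / 1.267651 = 65,623.1123

A$65,623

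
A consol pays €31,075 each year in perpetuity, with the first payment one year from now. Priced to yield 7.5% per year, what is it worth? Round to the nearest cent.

€414,333.33

PV = PMT / i = 31075 / 0.075 = 414,333.3333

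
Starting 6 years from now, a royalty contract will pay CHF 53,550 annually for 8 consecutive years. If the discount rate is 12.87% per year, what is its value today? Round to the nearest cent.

PV at t=5 (ordinary 8-year annuity): 53550 × a(8|0.1287) = 53550 × 4.820203 = 258,121.8782
Discount back 5 years: 258,121.8782 × (1+0.1287)^(−5) = 258,121.8782 × 0.545893 = 140,906.8776

CHF 140,906.88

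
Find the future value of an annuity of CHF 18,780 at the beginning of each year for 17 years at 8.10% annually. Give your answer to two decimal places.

FV = PMT · [(1+i)^n − 1] / i × (1+i) = 18780 · 36.816625 = 691,416.2096
Payments are at the start of each period, so multiply by (1+i).

CHF 691,416.21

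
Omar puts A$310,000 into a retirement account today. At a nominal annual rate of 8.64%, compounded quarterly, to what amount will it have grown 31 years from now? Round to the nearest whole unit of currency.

A$4,387,239

Periodic rate i = 0.0864/4 = 0.0216; n = 31 × 4 = 124 periods.
FV = 310,000 × (1 + 0.0216)^124 = 4,387,239.4823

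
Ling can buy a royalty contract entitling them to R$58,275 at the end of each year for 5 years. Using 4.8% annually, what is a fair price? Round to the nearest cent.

R$253,701.24

PV = PMT · [1 − (1+i)^(−n)] / i = 58275 · 4.353518 = 253,701.2426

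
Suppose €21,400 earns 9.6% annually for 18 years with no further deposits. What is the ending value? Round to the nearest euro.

€111,430

FV = PV·(1+i)^n = 21,400 × 5.207029 = 111,430.4150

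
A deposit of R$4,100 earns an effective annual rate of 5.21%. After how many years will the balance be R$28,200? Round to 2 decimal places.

37.97 years

(1+i)^n = 28200/4100 = 6.87805, so n = ln 6.87805 / ln 1.0521 = 37.9682 years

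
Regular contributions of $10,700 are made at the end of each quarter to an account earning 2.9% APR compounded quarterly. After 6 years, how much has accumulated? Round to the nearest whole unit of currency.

i = 0.029/4 = 0.00725 per quarter; n = 6·4 = 24.
FV = 10700 × [(1+0.00725)^24 − 1] / 0.00725 = 10700 × 26.111556 = 279,393.6493

$279,394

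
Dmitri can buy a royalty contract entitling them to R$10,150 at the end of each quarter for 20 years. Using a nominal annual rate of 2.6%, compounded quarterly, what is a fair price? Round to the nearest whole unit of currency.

R$631,608

i = 0.026/4 = 0.0065 per quarter; n = 20·4 = 80.
PV = PMT · [1 − (1+i)^(−n)] / i = 10150 · 62.227416 = 631,608.2707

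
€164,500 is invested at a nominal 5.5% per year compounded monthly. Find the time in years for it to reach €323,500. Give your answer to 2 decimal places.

12.32 years

Periodic rate i = 0.055/12 = 0.00458333.
(1+i)^n = 323500/164500 = 1.96657, so n = ln 1.96657 / ln 1.00458 = 147.8918 months
= 147.8918/12 years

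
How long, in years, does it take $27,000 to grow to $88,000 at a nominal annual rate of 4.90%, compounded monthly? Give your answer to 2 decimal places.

Periodic rate i = 0.049/12 = 0.00408333.
n = ln(88000/27000) / ln(1+0.00408333) = ln(3.25926) / 0.004075 = 289.9373 months
= 289.9373/12 years

24.16 years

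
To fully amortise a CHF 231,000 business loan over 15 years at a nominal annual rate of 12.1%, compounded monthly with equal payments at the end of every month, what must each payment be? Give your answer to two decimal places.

With 12 periods per year: i = 0.0100833, n = 180.
Annuity-PV factor = 82.876881; PMT = 231000 / 82.876881 = 2,787.2671

CHF 2,787.27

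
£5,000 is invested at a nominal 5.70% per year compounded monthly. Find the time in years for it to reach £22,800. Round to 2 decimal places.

Periodic rate i = 0.057/12 = 0.00475.
(1+i)^n = 22800/5000 = 4.56000, so n = ln 4.56000 / ln 1.00475 = 320.1944 months
= 320.1944/12 years

26.68 years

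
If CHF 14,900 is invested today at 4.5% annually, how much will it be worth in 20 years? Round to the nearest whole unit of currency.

FV = PV·(1+i)^n = 14,900 × 2.411714 = 35,934.5390

CHF 35,935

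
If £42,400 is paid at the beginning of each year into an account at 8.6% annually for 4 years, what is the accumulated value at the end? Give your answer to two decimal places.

£209,337.07

FV = 42400 × [(1+0.086)^4 − 1] / 0.086 × (1+i) = 42400 × 4.937195 = 209,337.0672
(Beginning-of-period payments → annuity-due factor ×(1+i).)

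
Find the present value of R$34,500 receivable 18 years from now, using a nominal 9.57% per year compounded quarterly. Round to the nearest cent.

With 4 periods per year: i = 0.023925, n = 72.
PV = FV·(1+i)^(−n) = 34,500 × 0.182261 = 6,287.9999

R$6,288.00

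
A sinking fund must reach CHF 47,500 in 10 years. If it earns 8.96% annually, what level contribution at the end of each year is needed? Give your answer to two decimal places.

CHF 3,132.43

FV-annuity factor = 15.163956; PMT = 47500 / 15.163956 = 3,132.4280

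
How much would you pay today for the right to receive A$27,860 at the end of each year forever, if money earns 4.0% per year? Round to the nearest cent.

A$696,500.00

PV = C/r = 27860/0.04 = 696,500.0000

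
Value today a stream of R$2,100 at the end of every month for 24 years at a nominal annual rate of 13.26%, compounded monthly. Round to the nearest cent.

i = 0.1326/12 = 0.01105 per month; n = 24·12 = 288.
Annuity factor a(288|0.01105) = 86.677246; PV = 2100 × 86.677246 = 182,022.2162

R$182,022.22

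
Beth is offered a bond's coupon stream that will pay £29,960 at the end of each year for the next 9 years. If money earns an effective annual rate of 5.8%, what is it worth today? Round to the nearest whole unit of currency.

PV = 29960 × [1 − (1+0.058)^(−9)] / 0.058 = 29960 × 6.861292 = 205,564.3150

£205,564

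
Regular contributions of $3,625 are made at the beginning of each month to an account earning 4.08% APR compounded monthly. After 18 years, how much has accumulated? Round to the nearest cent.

With 12 periods per year: i = 0.0034, n = 216.
FV = PMT · [(1+i)^n − 1] / i × (1+i) = 3625 · 319.210006 = 1,157,136.2726
(Beginning-of-period payments → annuity-due factor ×(1+i).)

$1,157,136.27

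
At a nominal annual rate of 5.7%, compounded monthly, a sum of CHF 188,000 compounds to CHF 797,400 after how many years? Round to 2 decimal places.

Periodic rate i = 0.057/12 = 0.00475.
n = ln(797400/188000) / ln(1+0.00475) = ln(4.24149) / 0.004739 = 304.9144 months
= 304.9144/12 years

25.41 years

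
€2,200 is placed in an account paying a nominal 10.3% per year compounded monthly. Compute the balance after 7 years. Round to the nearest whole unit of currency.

i = 0.103/12 = 0.00858333 per month; n = 7·12 = 84.
2,200 × (1+0.00858333)^84 = 2,200 × 2.050171 = 4,510.3766

€4,510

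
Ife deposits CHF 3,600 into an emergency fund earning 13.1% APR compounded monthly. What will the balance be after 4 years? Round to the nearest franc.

CHF 6,062

With 12 periods per year: i = 0.0109167, n = 48.
3,600 × (1+0.0109167)^48 = 3,600 × 1.683981 = 6,062.3307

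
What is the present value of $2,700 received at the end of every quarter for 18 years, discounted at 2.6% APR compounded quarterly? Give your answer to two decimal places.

With 4 periods per year: i = 0.0065, n = 72.
PV = 2700 × [1 − (1+0.0065)^(−72)] / 0.0065 = 2700 × 57.353436 = 154,854.2771

$154,854.28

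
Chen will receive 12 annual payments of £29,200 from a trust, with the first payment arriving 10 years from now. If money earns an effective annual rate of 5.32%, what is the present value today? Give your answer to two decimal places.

£159,432.08

Value one period before first payment (t=9): 29200 × [1 − (1+0.0532)^(−12)] / 0.0532 = 29200 × 8.705436 = 254,198.7263
Discount back 9 years: 254,198.7263 × (1+0.0532)^(−9) = 254,198.7263 × 0.627195 = 159,432.0815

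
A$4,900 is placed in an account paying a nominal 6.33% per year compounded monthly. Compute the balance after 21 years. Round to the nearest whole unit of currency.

A$18,450

Periodic rate i = 0.0633/12 = 0.005275; n = 21 × 12 = 252 periods.
FV = PV·(1+i)^n = 4,900 × 3.765220 = 18,449.5773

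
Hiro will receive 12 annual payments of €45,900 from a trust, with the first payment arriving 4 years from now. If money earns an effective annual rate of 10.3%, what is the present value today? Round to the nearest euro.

€229,675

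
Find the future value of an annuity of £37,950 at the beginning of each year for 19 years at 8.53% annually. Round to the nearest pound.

£1,804,111

Accumulation factor s(19|0.0853) × (1+i) = 47.539155; FV = 37950 × 47.539155 = 1,804,110.9153
(annuity-due: payments at period start, so ×(1+i).)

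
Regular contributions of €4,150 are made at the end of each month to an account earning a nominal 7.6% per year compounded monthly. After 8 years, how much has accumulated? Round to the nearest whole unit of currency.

With 12 periods per year: i = 0.00633333, n = 96.
FV = 4150 × [(1+0.00633333)^96 − 1] / 0.00633333 = 4150 × 131.563592 = 545,988.9081

€545,989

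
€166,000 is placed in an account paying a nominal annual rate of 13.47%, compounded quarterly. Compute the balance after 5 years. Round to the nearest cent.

€321,949.94

With 4 periods per year: i = 0.033675, n = 20.
FV = 166,000 × (1 + 0.033675)^20 = 321,949.9359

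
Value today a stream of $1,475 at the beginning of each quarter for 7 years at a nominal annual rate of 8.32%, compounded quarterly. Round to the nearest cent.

$31,713.16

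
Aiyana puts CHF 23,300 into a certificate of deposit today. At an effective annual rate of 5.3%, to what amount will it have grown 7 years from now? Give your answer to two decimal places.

CHF 33,446.80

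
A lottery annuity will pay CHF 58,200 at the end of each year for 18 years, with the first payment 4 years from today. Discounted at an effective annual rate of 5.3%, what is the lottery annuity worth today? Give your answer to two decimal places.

PV at t=3 (ordinary 18-year annuity): 58200 × a(18|0.053) = 58200 × 11.420374 = 664,665.7761
Discount back 3 years: 664,665.7761 × (1+0.053)^(−3) = 664,665.7761 × 0.856475 = 569,269.8772

CHF 569,269.88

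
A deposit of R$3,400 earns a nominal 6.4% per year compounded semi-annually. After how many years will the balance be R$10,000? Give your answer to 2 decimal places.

Periodic rate i = 0.064/2 = 0.032.
(1+i)^n = 10000/3400 = 2.94118, so n = ln 2.94118 / ln 1.032 = 34.2494 half-years
= 34.2494/2 years

17.12 years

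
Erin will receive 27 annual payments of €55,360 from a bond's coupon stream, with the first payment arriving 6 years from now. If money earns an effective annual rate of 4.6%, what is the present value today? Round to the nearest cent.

€675,744.36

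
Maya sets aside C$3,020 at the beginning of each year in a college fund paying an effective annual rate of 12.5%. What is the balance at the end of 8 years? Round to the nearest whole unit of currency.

FV = PMT · [(1+i)^n − 1] / i × (1+i) = 3020 · 14.092061 = 42,558.0231
(annuity-due: payments at period start, so ×(1+i).)

C$42,558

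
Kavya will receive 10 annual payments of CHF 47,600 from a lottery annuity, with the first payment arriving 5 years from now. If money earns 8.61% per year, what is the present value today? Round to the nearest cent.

CHF 223,354.68

PV at t=4 (ordinary 10-year annuity): 47600 × a(10|0.0861) = 47600 × 6.529311 = 310,795.2067
Discount back 4 years: 310,795.2067 × (1+0.0861)^(−4) = 310,795.2067 × 0.718655 = 223,354.6803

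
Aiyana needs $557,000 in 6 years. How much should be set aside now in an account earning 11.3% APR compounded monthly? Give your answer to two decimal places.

$283,649.01

With 12 periods per year: i = 0.00941667, n = 72.
Discount factor = (1+0.00941667)^(−72) = 0.509244; PV = 557,000 × 0.509244 = 283,649.0090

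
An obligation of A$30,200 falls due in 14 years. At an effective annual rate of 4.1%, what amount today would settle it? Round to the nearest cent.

A$17,206.67

PV = FV·(1+i)^(−n) = 30,200 × 0.569757 = 17,206.6660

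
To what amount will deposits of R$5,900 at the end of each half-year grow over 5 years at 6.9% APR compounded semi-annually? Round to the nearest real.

R$69,055

With 2 periods per year: i = 0.0345, n = 10.
FV = PMT · [(1+i)^n − 1] / i = 5900 · 11.704321 = 69,055.4929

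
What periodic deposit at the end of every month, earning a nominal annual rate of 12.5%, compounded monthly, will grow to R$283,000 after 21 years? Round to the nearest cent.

R$233.62

With 12 periods per year: i = 0.0104167, n = 252.
PMT = 283000 / ( [(1+0.0104167)^252 − 1] / 0.0104167 ) = 283000 / 1211.367071 = 233.6204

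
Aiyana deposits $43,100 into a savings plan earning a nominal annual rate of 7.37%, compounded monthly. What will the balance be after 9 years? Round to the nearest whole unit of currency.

$83,496

i = 0.0737/12 = 0.00614167 per month; n = 9·12 = 108.
43,100 × (1+0.00614167)^108 = 43,100 × 1.937254 = 83,495.6400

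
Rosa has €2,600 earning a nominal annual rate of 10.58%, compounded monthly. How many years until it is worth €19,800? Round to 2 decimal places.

19.27 years

Periodic rate i = 0.1058/12 = 0.00881667.
(1+i)^n = 19800/2600 = 7.61538, so n = ln 7.61538 / ln 1.00882 = 231.2787 months
= 231.2787/12 years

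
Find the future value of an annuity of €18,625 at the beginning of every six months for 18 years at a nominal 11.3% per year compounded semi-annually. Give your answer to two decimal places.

i = 0.113/2 = 0.0565 per half-year; n = 18·2 = 36.
FV = PMT · [(1+i)^n − 1] / i × (1+i) = 18625 · 116.546472 = 2,170,678.0423
(Beginning-of-period payments → annuity-due factor ×(1+i).)

€2,170,678.04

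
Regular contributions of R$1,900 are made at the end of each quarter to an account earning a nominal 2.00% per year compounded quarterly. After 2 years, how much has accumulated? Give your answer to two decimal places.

i = 0.02/4 = 0.005 per quarter; n = 2·4 = 8.
FV = 1900 × [(1+0.005)^8 − 1] / 0.005 = 1900 × 8.141409 = 15,468.6767

R$15,468.68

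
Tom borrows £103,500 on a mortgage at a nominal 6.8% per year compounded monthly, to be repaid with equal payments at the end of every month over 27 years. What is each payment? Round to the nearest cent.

£698.45

Periodic rate i = 0.068/12 = 0.00566667; n = 27 × 12 = 324 periods.
Annuity-PV factor = 148.185446; PMT = 103500 / 148.185446 = 698.4492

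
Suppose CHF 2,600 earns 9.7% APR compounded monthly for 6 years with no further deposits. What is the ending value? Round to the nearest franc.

With 12 periods per year: i = 0.00808333, n = 72.
FV = 2,600 × (1 + 0.00808333)^72 = 4,642.1230

CHF 4,642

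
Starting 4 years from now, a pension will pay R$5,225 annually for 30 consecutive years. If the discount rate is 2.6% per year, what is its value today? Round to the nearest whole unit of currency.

R$99,919

Value one period before first payment (t=3): 5225 × [1 − (1+0.026)^(−30)] / 0.026 = 5225 × 20.653921 = 107,916.7349
PV₀ = 107,916.7349 / (1+0.026)^3 = 107,916.7349 / 1.080046 = 99,918.6861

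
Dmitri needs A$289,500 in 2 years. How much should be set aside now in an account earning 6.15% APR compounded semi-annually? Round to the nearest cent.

A$256,469.19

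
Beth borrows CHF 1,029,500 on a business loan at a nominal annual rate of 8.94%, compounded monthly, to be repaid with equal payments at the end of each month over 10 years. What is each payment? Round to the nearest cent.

CHF 13,007.86

With 12 periods per year: i = 0.00745, n = 120.
PMT = 1.0295e+06 / ( [1 − (1+0.00745)^(−120)] / 0.00745 ) = 1.0295e+06 / 79.144427 = 13,007.8647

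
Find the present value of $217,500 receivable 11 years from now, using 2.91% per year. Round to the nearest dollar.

$158,645

Discount factor = (1+0.0291)^(−11) = 0.729401; PV = 217,500 × 0.729401 = 158,644.8218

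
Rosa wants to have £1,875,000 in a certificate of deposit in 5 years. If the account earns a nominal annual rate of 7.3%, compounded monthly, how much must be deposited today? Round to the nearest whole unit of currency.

£1,303,059

Periodic rate i = 0.073/12 = 0.00608333; n = 5 × 12 = 60 periods.
PV = 1,875,000 / (1 + 0.00608333)^60 = 1,875,000 / 1.438922 = 1,303,058.7504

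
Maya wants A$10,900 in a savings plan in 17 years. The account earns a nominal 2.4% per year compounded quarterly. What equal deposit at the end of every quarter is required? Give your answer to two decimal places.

A$130.29

Periodic rate i = 0.024/4 = 0.006; n = 17 × 4 = 68 periods.
PMT = 10900 / ( [(1+0.006)^68 − 1] / 0.006 ) = 10900 / 83.662491 = 130.2854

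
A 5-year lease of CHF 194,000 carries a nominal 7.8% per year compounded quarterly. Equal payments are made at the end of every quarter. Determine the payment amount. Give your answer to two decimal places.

i = 0.078/4 = 0.0195 per quarter; n = 5·4 = 20.
PMT = 194000 / ( [1 − (1+0.0195)^(−20)] / 0.0195 ) = 194000 / 16.430607 = 11,807.2330

CHF 11,807.23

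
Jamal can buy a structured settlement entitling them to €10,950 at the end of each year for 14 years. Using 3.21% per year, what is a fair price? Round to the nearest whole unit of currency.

€121,940

PV = PMT · [1 − (1+i)^(−n)] / i = 10950 · 11.136059 = 121,939.8443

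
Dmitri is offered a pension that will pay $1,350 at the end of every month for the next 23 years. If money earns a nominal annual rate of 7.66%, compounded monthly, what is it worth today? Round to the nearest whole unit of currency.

$174,964

i = 0.0766/12 = 0.00638333 per month; n = 23·12 = 276.
Annuity factor a(276|0.00638333) = 129.603172; PV = 1350 × 129.603172 = 174,964.2825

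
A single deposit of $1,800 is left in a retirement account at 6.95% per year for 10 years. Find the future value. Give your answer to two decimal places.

FV = PV·(1+i)^n = 1,800 × 1.957978 = 3,524.3611

$3,524.36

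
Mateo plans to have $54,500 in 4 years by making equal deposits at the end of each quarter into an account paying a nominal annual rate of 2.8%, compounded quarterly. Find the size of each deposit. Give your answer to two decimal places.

$3,230.96

Periodic rate i = 0.028/4 = 0.007; n = 4 × 4 = 16 periods.
PMT = 54500 / ( [(1+0.007)^16 − 1] / 0.007 ) = 54500 / 16.868075 = 3,230.9555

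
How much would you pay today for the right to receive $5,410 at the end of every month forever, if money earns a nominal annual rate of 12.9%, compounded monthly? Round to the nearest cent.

$503,255.81

Periodic rate i = 0.129/12 = 0.01075.
PV = C/r = 5410/0.01075 = 503,255.8140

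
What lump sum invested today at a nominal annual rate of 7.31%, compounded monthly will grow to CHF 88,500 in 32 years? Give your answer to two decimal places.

Periodic rate i = 0.0731/12 = 0.00609167; n = 32 × 12 = 384 periods.
PV = 88,500 / (1 + 0.00609167)^384 = 88,500 / 10.299589 = 8,592.5759

CHF 8,592.58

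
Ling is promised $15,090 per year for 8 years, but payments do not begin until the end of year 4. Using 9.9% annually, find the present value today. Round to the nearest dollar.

PV at t=3 (ordinary 8-year annuity): 15090 × a(8|0.099) = 15090 × 5.354403 = 80,797.9443
PV₀ = 80,797.9443 / (1+0.099)^3 = 80,797.9443 / 1.327373 = 60,870.5512

$60,871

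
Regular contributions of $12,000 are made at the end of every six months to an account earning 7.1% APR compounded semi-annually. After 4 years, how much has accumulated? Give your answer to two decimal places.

i = 0.071/2 = 0.0355 per half-year; n = 4·2 = 8.
FV = 12000 × [(1+0.0355)^8 − 1] / 0.0355 = 12000 × 9.067796 = 108,813.5551

$108,813.56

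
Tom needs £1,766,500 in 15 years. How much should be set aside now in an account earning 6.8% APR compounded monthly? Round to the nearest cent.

With 12 periods per year: i = 0.00566667, n = 180.
PV = FV·(1+i)^(−n) = 1,766,500 × 0.361635 = 638,827.5833

£638,827.58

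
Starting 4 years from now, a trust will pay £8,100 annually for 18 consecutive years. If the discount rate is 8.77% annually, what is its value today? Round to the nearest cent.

£55,967.52

Value one period before first payment (t=3): 8100 × [1 − (1+0.0877)^(−18)] / 0.0877 = 8100 × 8.891570 = 72,021.7166
PV₀ = 72,021.7166 / (1+0.0877)^3 = 72,021.7166 / 1.286848 = 55,967.5225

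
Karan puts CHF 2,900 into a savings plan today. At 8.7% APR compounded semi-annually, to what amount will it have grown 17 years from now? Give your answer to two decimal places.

With 2 periods per year: i = 0.0435, n = 34.
2,900 × (1+0.0435)^34 = 2,900 × 4.253470 = 12,335.0642

CHF 12,335.06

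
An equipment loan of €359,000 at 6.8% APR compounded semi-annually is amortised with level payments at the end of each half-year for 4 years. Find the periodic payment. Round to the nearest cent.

With 2 periods per year: i = 0.034, n = 8.
Annuity-PV factor = 6.902735; PMT = 359000 / 6.902735 = 52,008.3700

€52,008.37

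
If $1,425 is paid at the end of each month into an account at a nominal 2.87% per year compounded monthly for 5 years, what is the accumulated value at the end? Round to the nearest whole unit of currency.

$91,821

With 12 periods per year: i = 0.00239167, n = 60.
FV = PMT · [(1+i)^n − 1] / i = 1425 · 64.435845 = 91,821.0785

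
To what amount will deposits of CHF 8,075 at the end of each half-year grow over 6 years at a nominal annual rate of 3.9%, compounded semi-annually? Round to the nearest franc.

CHF 107,999

i = 0.039/2 = 0.0195 per half-year; n = 6·2 = 12.
Accumulation factor s(12|0.0195) = 13.374443; FV = 8075 × 13.374443 = 107,998.6234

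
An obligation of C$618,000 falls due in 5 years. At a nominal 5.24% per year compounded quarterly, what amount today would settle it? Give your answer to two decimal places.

C$476,367.55

i = 0.0524/4 = 0.0131 per quarter; n = 5·4 = 20.
PV = 618,000 / (1 + 0.0131)^20 = 618,000 / 1.297318 = 476,367.5480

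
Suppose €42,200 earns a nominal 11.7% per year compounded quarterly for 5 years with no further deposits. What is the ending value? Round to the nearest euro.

€75,116

With 4 periods per year: i = 0.02925, n = 20.
FV = PV·(1+i)^n = 42,200 × 1.779990 = 75,115.5695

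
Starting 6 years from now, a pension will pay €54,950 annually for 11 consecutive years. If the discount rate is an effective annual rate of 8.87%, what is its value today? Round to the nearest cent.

PV at t=5 (ordinary 11-year annuity): 54950 × a(11|0.0887) = 54950 × 6.847198 = 376,253.5113
PV₀ = 376,253.5113 / (1+0.0887)^5 = 376,253.5113 / 1.529471 = 246,002.4583

€246,002.46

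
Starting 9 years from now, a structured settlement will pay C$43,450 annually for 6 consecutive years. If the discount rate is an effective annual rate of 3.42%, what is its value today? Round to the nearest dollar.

Value one period before first payment (t=8): 43450 × [1 − (1+0.0342)^(−6)] / 0.0342 = 43450 × 5.342584 = 232,135.2732
PV₀ = 232,135.2732 / (1+0.0342)^8 = 232,135.2732 / 1.308688 = 177,380.0894

C$177,380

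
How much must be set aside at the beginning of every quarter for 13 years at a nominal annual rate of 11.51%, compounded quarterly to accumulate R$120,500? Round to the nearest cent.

With 4 periods per year: i = 0.028775, n = 52.
FV-annuity factor × (1+i) = 120.550129; PMT = 120500 / 120.550129 = 999.5842

R$999.58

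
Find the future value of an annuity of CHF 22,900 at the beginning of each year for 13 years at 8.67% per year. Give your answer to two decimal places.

CHF 558,934.51

FV = PMT · [(1+i)^n − 1] / i × (1+i) = 22900 · 24.407621 = 558,934.5105
Payments are at the start of each period, so multiply by (1+i).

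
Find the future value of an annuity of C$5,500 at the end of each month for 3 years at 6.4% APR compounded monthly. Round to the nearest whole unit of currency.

C$217,648

i = 0.064/12 = 0.00533333 per month; n = 3·12 = 36.
FV = PMT · [(1+i)^n − 1] / i = 5500 · 39.572343 = 217,647.8868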